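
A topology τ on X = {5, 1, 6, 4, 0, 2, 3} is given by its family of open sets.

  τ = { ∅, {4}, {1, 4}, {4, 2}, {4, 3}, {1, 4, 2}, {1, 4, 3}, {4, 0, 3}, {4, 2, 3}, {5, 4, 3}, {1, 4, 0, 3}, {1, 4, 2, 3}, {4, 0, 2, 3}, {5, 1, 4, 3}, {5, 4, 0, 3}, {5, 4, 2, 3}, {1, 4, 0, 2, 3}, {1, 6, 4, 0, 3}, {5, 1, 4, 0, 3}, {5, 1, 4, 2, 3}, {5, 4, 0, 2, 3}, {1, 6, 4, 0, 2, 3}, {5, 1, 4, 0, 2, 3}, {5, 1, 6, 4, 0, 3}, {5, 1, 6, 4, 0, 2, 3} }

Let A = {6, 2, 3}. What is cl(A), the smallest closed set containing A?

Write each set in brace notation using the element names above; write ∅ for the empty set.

X∖A={5, 1, 4, 0}, int(X∖A)={1, 4}, hence cl(A)={5, 6, 0, 2, 3}

{5, 6, 0, 2, 3}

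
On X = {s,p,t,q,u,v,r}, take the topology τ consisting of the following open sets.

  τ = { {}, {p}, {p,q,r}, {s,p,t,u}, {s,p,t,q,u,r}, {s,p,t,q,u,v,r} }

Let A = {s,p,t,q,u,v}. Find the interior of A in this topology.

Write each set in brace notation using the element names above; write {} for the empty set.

{s,p,t,u}

U open, U⊆A: {}, {p}, {s,p,t,u}. int(A) = ⋃ = {s,p,t,u}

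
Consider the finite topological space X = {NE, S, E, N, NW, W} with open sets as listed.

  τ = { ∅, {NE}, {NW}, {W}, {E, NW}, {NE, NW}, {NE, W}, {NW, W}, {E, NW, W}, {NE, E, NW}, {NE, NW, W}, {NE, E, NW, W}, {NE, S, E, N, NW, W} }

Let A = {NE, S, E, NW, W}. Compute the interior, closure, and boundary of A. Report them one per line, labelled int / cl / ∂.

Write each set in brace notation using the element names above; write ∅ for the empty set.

U open, U⊆A: ∅, {NW}, {NE}, {W}, {NW, W}, {NE, NW}, {E, NW}, {NE, W}, {NE, E, NW}, {E, NW, W}, {NE, NW, W}, {NE, E, NW, W}. int(A) = ⋃ = {NE, E, NW, W}
X∖A={N}, int(X∖A)=∅, hence cl(A)={NE, S, E, N, NW, W}
∂A: remove int from cl → {S, N}

int(A) = {NE, E, NW, W}
cl(A)  = {NE, S, E, N, NW, W}
∂A     = {S, N}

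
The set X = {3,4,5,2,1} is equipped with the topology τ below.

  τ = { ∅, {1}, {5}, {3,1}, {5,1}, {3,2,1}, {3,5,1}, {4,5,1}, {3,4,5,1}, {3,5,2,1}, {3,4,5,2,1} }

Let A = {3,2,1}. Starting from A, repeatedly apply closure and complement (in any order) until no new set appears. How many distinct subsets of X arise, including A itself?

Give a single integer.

4

closure: X∖int(X∖A) = X∖{5} = {3,4,2,1}
Let k=closure and c=complement:
  1. A     = {3,2,1}
  2. kA    = {3,4,2,1}
  3. cA    = {4,5}
  4. ckA   = {5}
— saturated at 4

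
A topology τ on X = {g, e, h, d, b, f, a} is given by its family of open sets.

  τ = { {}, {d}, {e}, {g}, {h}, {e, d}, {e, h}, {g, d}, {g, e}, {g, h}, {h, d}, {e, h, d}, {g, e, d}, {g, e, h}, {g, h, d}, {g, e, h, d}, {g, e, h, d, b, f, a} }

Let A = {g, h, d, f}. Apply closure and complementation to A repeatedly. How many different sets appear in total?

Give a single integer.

X∖A={e, b, a}, int(X∖A)={e}, hence cl(A)={g, h, d, b, f, a}
Orbit (k=closure, c=complement):
  1. A     = {g, h, d, f}
  2. kA    = {g, h, d, b, f, a}
  3. cA    = {e, b, a}
  4. ckA   = {e}
  5. kcA   = {e, b, f, a}
  6. ckcA  = {g, h, d}
(closed under both — stop)

6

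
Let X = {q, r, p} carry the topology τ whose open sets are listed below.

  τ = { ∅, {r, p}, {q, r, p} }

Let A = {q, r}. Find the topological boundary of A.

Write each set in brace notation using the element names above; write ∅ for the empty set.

{q, r, p}

U open, U⊆A: ∅. int(A) = ⋃ = ∅
X∖A={p}, int(X∖A)=∅, hence cl(A)={q, r, p}
∂A: remove int from cl → {q, r, p}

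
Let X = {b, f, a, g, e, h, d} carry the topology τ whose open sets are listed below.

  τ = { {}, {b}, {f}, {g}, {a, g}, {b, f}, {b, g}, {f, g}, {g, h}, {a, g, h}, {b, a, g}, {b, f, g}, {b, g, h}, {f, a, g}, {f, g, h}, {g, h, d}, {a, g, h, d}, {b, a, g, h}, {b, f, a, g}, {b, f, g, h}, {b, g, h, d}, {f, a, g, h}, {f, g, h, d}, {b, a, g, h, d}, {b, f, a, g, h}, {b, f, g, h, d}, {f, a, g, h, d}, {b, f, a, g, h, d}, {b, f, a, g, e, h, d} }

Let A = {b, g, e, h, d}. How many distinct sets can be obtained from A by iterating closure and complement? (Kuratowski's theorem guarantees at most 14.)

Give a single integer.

cl via duality: int({f, a}) = {f}, so X∖{f} = {b, a, g, e, h, d}
Write k for closure, c for complement:
  1. A     = {b, g, e, h, d}
  2. kA    = {b, a, g, e, h, d}
  3. cA    = {f, a}
  4. ckA   = {f}
  5. kcA   = {f, a, e}
  6. kckA  = {f, e}
  7. ckcA  = {b, g, h, d}
  8. ckckA = {b, a, g, h, d}
applying k or c yields no new set

8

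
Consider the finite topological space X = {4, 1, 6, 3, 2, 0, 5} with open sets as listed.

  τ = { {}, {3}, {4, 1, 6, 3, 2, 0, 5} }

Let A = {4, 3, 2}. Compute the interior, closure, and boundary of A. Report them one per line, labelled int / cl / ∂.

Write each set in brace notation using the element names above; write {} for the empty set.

int(A) = {3}
cl(A)  = {4, 1, 6, 3, 2, 0, 5}
∂A     = {4, 1, 6, 2, 0, 5}

U open, U⊆A: {}, {3}. int(A) = ⋃ = {3}
X∖A={1, 6, 0, 5}, int(X∖A)={}, hence cl(A)={4, 1, 6, 3, 2, 0, 5}
∂A: remove int from cl → {4, 1, 6, 2, 0, 5}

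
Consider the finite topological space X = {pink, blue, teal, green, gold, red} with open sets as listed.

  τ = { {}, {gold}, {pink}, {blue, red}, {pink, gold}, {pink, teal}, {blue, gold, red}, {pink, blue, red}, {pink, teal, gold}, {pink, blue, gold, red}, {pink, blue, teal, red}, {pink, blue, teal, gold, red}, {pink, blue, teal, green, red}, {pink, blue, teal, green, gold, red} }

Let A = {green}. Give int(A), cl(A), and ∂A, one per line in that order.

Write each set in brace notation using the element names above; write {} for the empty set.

int(A) = {}
cl(A)  = {green}
∂A     = {green}

opens ⊆ A: {}; union → int = {}
complement {pink, blue, teal, gold, red}; its interior {pink, blue, teal, gold, red}; cl(A) = X∖{pink, blue, teal, gold, red} = {green}
boundary = {green} ∖ {} = {green}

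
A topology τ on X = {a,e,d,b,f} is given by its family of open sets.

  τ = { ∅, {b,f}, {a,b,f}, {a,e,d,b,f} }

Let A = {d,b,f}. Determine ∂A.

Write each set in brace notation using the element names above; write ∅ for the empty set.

opens ⊆ A: ∅, {b,f}; union → int = {b,f}
complement {a,e}; its interior ∅; cl(A) = X∖∅ = {a,e,d,b,f}
boundary = {a,e,d,b,f} ∖ {b,f} = {a,e,d}

{a,e,d}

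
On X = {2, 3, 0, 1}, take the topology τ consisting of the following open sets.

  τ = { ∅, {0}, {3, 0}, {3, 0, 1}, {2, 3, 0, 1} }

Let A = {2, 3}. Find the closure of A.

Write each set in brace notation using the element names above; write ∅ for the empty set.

X∖A={0, 1}, int(X∖A)={0}, hence cl(A)={2, 3, 1}

{2, 3, 1}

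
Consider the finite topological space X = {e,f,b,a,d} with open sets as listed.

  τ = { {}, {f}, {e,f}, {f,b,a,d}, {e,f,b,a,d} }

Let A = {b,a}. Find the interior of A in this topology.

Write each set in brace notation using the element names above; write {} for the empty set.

{}

open subsets of A: {}; so int(A) = {}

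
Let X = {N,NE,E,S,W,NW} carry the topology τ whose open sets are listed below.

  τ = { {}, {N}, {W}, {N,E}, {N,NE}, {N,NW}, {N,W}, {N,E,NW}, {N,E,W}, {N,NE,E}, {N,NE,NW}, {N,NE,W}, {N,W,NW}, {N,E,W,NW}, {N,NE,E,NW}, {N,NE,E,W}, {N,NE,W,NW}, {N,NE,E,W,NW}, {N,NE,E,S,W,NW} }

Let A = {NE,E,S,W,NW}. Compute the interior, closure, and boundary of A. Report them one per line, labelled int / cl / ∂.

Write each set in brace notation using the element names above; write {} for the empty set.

int(A) = {W}
cl(A)  = {NE,E,S,W,NW}
∂A     = {NE,E,S,NW}

U open, U⊆A: {}, {W}. int(A) = ⋃ = {W}
X∖A={N}, int(X∖A)={N}, hence cl(A)={NE,E,S,W,NW}
∂A: remove int from cl → {NE,E,S,NW}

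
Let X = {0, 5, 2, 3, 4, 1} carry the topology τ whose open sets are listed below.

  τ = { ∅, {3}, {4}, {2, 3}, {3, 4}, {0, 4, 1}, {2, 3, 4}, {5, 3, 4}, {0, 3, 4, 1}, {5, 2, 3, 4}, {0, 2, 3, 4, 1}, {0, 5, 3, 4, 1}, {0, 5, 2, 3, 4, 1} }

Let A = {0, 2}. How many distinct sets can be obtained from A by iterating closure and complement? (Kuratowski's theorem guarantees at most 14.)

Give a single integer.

6

X∖A={5, 3, 4, 1}, int(X∖A)={5, 3, 4}, hence cl(A)={0, 2, 1}
Orbit (k=closure, c=complement):
  1. A     = {0, 2}
  2. kA    = {0, 2, 1}
  3. cA    = {5, 3, 4, 1}
  4. ckA   = {5, 3, 4}
  5. kcA   = {0, 5, 2, 3, 4, 1}
  6. ckcA  = ∅
(closed under both — stop)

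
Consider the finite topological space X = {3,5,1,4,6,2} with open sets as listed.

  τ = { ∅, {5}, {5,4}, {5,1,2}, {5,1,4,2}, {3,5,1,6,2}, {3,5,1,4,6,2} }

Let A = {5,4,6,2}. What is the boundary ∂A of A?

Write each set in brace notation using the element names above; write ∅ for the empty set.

open subsets of A: ∅, {5}, {5,4}; so int(A) = {5,4}
closure: X∖int(X∖A) = X∖∅ = {3,5,1,4,6,2}
∂A = {3,5,1,4,6,2} minus {5,4} = {3,1,6,2}

{3,1,6,2}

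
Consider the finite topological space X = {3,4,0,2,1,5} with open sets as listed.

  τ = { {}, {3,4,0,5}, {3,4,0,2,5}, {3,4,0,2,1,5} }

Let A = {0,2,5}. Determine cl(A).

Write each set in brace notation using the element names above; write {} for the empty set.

closure: X∖int(X∖A) = X∖{} = {3,4,0,2,1,5}

{3,4,0,2,1,5}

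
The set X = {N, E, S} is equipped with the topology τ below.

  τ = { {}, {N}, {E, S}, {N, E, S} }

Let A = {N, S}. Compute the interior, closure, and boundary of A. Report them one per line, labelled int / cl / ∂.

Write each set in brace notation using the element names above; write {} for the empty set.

interior: largest open inside A is {N} (from {}, {N})
cl via duality: int({E}) = {}, so X∖{} = {N, E, S}
cl∖int = {E, S}

int(A) = {N}
cl(A)  = {N, E, S}
∂A     = {E, S}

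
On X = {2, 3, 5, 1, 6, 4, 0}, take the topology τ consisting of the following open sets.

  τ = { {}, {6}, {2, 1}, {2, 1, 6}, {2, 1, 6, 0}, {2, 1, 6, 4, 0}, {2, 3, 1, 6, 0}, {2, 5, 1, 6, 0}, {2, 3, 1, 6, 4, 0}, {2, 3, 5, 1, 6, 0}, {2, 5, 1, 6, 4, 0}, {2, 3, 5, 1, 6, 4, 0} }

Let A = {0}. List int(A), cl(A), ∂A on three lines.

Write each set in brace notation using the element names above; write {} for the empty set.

int(A) = {}
cl(A)  = {3, 5, 4, 0}
∂A     = {3, 5, 4, 0}

open subsets of A: {}; so int(A) = {}
closure: X∖int(X∖A) = X∖{2, 1, 6} = {3, 5, 4, 0}
∂A = {3, 5, 4, 0} minus {} = {3, 5, 4, 0}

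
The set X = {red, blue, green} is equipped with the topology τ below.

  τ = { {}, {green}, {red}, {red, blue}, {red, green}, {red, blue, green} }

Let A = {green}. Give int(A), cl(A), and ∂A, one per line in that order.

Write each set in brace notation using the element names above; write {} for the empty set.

int(A) = {green}
cl(A)  = {green}
∂A     = {}

open subsets of A: {}, {green}; so int(A) = {green}
closure: X∖int(X∖A) = X∖{red, blue} = {green}
∂A = {green} minus {green} = {}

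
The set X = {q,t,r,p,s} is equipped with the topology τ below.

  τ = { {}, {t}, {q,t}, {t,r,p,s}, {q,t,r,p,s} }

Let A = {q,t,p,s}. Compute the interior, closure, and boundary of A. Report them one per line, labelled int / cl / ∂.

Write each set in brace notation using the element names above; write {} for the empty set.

int(A) = {q,t}
cl(A)  = {q,t,r,p,s}
∂A     = {r,p,s}

U open, U⊆A: {}, {t}, {q,t}. int(A) = ⋃ = {q,t}
X∖A={r}, int(X∖A)={}, hence cl(A)={q,t,r,p,s}
∂A: remove int from cl → {r,p,s}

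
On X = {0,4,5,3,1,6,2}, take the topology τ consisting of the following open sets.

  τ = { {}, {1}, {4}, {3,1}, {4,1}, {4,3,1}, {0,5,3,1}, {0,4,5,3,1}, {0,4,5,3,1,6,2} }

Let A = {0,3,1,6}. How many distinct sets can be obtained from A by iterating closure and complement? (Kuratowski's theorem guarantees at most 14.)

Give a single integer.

closure: X∖int(X∖A) = X∖{4} = {0,5,3,1,6,2}
Let k=closure and c=complement:
  1. A     = {0,3,1,6}
  2. kA    = {0,5,3,1,6,2}
  3. cA    = {4,5,2}
  4. ckA   = {4}
  5. kcA   = {0,4,5,6,2}
  6. kckA  = {4,6,2}
  7. ckcA  = {3,1}
  8. ckckA = {0,5,3,1}
— saturated at 8

8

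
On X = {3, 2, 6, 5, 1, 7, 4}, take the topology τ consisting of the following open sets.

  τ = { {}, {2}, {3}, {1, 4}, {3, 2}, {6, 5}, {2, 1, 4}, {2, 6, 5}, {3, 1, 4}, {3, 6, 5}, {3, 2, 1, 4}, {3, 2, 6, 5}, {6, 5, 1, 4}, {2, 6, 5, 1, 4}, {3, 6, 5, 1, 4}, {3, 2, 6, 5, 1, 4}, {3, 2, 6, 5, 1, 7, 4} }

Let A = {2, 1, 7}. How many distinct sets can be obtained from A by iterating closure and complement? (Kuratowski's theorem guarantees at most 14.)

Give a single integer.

10

cl via duality: int({3, 6, 5, 4}) = {3, 6, 5}, so X∖{3, 6, 5} = {2, 1, 7, 4}
Write k for closure, c for complement:
  1. A     = {2, 1, 7}
  2. kA    = {2, 1, 7, 4}
  3. cA    = {3, 6, 5, 4}
  4. ckA   = {3, 6, 5}
  5. kcA   = {3, 6, 5, 1, 7, 4}
  6. kckA  = {3, 6, 5, 7}
  7. ckcA  = {2}
  8. ckckA = {2, 1, 4}
  9. kckcA = {2, 7}
  10. ckckcA = {3, 6, 5, 1, 4}
applying k or c yields no new set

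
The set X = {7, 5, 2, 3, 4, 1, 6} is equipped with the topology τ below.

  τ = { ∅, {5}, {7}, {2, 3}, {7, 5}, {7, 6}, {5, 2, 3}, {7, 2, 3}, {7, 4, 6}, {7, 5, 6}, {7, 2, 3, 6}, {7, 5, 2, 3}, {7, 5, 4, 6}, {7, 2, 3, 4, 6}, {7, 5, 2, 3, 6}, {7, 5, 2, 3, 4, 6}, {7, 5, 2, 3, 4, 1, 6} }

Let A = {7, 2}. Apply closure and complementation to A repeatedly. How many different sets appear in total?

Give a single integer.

12

cl via duality: int({5, 3, 4, 1, 6}) = {5}, so X∖{5} = {7, 2, 3, 4, 1, 6}
Write k for closure, c for complement:
  1. A     = {7, 2}
  2. kA    = {7, 2, 3, 4, 1, 6}
  3. cA    = {5, 3, 4, 1, 6}
  4. ckA   = {5}
  5. kcA   = {5, 2, 3, 4, 1, 6}
  6. kckA  = {5, 1}
  7. ckcA  = {7}
  8. ckckA = {7, 2, 3, 4, 6}
  9. kckcA = {7, 4, 1, 6}
  10. ckckcA = {5, 2, 3}
  11. kckckcA = {5, 2, 3, 1}
  12. ckckckcA = {7, 4, 6}
applying k or c yields no new set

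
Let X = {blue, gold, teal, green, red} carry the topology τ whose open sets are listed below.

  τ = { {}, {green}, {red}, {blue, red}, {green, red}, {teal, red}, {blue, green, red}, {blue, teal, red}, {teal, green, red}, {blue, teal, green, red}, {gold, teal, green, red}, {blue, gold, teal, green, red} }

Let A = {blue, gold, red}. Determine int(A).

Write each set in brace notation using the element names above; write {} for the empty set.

{blue, red}

opens ⊆ A: {}, {red}, {blue, red}; union → int = {blue, red}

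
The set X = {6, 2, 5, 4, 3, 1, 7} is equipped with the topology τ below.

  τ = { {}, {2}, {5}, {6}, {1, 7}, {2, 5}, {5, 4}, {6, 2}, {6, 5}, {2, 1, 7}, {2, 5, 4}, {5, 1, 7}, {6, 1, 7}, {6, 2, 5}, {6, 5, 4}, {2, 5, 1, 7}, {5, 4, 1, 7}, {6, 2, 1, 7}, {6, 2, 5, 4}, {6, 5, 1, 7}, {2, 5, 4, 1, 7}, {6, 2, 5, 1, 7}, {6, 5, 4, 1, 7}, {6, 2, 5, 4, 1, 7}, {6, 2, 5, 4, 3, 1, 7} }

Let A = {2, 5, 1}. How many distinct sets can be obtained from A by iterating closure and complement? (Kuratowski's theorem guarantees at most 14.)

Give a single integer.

complement {6, 4, 3, 7}; its interior {6}; cl(A) = X∖{6} = {2, 5, 4, 3, 1, 7}
With k = closure, c = complement:
  1. A     = {2, 5, 1}
  2. kA    = {2, 5, 4, 3, 1, 7}
  3. cA    = {6, 4, 3, 7}
  4. ckA   = {6}
  5. kcA   = {6, 4, 3, 1, 7}
  6. kckA  = {6, 3}
  7. ckcA  = {2, 5}
  8. ckckA = {2, 5, 4, 1, 7}
  9. kckcA = {2, 5, 4, 3}
  10. ckckcA = {6, 1, 7}
  11. kckckcA = {6, 3, 1, 7}
  12. ckckckcA = {2, 5, 4}
k, c of each give nothing new

12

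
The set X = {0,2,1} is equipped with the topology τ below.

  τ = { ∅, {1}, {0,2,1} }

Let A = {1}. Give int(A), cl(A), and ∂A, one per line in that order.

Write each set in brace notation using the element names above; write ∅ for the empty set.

opens ⊆ A: ∅, {1}; union → int = {1}
complement {0,2}; its interior ∅; cl(A) = X∖∅ = {0,2,1}
boundary = {0,2,1} ∖ {1} = {0,2}

int(A) = {1}
cl(A)  = {0,2,1}
∂A     = {0,2}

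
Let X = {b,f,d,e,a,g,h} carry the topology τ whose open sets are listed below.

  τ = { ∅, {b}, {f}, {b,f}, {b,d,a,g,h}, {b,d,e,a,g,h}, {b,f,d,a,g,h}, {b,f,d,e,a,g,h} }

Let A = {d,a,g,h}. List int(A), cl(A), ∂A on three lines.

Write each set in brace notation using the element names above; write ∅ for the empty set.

int(A) = ∅
cl(A)  = {d,e,a,g,h}
∂A     = {d,e,a,g,h}

opens ⊆ A: ∅; union → int = ∅
complement {b,f,e}; its interior {b,f}; cl(A) = X∖{b,f} = {d,e,a,g,h}
boundary = {d,e,a,g,h} ∖ ∅ = {d,e,a,g,h}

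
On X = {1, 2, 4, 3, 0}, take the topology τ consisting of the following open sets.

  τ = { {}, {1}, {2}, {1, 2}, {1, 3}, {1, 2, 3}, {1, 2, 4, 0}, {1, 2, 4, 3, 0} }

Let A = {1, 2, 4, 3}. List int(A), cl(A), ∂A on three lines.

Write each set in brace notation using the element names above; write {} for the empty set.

interior: largest open inside A is {1, 2, 3} (from {}, {2}, {1}, {1, 2}, {1, 3}, {1, 2, 3})
cl via duality: int({0}) = {}, so X∖{} = {1, 2, 4, 3, 0}
cl∖int = {4, 0}

int(A) = {1, 2, 3}
cl(A)  = {1, 2, 4, 3, 0}
∂A     = {4, 0}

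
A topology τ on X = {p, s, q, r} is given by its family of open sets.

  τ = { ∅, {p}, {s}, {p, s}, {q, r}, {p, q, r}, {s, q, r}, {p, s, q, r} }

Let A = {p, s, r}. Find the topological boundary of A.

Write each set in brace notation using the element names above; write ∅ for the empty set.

opens ⊆ A: ∅, {s}, {p}, {p, s}; union → int = {p, s}
complement {q}; its interior ∅; cl(A) = X∖∅ = {p, s, q, r}
boundary = {p, s, q, r} ∖ {p, s} = {q, r}

{q, r}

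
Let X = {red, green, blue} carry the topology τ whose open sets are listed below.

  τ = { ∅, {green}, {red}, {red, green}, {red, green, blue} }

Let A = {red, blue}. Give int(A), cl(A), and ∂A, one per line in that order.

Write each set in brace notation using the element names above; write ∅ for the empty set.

int(A) = {red}
cl(A)  = {red, blue}
∂A     = {blue}

interior: largest open inside A is {red} (from ∅, {red})
cl via duality: int({green}) = {green}, so X∖{green} = {red, blue}
cl∖int = {blue}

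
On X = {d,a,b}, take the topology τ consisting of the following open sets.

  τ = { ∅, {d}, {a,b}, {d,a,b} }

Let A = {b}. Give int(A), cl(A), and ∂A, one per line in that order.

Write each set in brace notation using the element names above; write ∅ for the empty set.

U open, U⊆A: ∅. int(A) = ⋃ = ∅
X∖A={d,a}, int(X∖A)={d}, hence cl(A)={a,b}
∂A: remove int from cl → {a,b}

int(A) = ∅
cl(A)  = {a,b}
∂A     = {a,b}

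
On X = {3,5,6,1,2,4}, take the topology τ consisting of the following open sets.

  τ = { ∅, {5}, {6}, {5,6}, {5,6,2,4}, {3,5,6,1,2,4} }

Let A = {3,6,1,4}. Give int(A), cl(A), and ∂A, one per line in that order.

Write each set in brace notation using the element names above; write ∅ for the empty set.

int(A) = {6}
cl(A)  = {3,6,1,2,4}
∂A     = {3,1,2,4}

interior: largest open inside A is {6} (from ∅, {6})
cl via duality: int({5,2}) = {5}, so X∖{5} = {3,6,1,2,4}
cl∖int = {3,1,2,4}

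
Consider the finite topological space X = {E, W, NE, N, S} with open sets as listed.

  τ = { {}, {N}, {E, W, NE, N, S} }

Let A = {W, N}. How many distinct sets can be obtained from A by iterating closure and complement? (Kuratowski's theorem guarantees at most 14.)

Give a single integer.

6

X∖A={E, NE, S}, int(X∖A)={}, hence cl(A)={E, W, NE, N, S}
Orbit (k=closure, c=complement):
  1. A     = {W, N}
  2. kA    = {E, W, NE, N, S}
  3. cA    = {E, NE, S}
  4. ckA   = {}
  5. kcA   = {E, W, NE, S}
  6. ckcA  = {N}
(closed under both — stop)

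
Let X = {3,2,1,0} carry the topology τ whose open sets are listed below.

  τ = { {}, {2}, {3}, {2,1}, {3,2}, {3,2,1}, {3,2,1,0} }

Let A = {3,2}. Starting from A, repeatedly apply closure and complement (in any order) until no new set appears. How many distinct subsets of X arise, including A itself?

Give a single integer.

4

X∖A={1,0}, int(X∖A)={}, hence cl(A)={3,2,1,0}
Orbit (k=closure, c=complement):
  1. A     = {3,2}
  2. kA    = {3,2,1,0}
  3. cA    = {1,0}
  4. ckA   = {}
(closed under both — stop)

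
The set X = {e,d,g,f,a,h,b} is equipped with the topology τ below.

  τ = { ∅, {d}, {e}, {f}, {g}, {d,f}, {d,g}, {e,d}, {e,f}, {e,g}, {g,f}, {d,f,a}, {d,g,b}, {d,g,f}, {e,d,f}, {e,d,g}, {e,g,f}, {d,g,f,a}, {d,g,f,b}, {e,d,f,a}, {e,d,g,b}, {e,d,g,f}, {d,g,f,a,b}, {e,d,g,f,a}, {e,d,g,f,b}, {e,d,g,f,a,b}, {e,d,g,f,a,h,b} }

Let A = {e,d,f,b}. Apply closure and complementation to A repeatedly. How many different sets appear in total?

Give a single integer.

complement {g,a,h}; its interior {g}; cl(A) = X∖{g} = {e,d,f,a,h,b}
With k = closure, c = complement:
  1. A     = {e,d,f,b}
  2. kA    = {e,d,f,a,h,b}
  3. cA    = {g,a,h}
  4. ckA   = {g}
  5. kcA   = {g,a,h,b}
  6. kckA  = {g,h,b}
  7. ckcA  = {e,d,f}
  8. ckckA = {e,d,f,a}
k, c of each give nothing new

8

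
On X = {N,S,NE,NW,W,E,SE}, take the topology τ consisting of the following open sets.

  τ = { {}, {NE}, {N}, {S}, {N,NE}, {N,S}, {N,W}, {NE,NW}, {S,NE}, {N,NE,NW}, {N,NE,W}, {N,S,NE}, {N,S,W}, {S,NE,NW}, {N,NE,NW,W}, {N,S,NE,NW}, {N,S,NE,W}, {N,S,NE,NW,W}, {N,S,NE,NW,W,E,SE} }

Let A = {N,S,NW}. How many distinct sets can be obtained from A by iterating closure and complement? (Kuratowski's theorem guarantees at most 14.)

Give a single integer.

cl via duality: int({NE,W,E,SE}) = {NE}, so X∖{NE} = {N,S,NW,W,E,SE}
Write k for closure, c for complement:
  1. A     = {N,S,NW}
  2. kA    = {N,S,NW,W,E,SE}
  3. cA    = {NE,W,E,SE}
  4. ckA   = {NE}
  5. kcA   = {NE,NW,W,E,SE}
  6. kckA  = {NE,NW,E,SE}
  7. ckcA  = {N,S}
  8. ckckA = {N,S,W}
  9. kckcA = {N,S,W,E,SE}
  10. ckckcA = {NE,NW}
applying k or c yields no new set

10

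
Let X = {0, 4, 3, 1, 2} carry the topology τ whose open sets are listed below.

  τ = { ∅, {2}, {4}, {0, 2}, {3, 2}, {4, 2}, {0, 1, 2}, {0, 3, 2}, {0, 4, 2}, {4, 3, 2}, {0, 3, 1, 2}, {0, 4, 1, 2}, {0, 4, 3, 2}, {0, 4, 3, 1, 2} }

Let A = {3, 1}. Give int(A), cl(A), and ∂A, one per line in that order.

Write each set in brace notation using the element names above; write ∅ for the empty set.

open subsets of A: ∅; so int(A) = ∅
closure: X∖int(X∖A) = X∖{0, 4, 2} = {3, 1}
∂A = {3, 1} minus ∅ = {3, 1}

int(A) = ∅
cl(A)  = {3, 1}
∂A     = {3, 1}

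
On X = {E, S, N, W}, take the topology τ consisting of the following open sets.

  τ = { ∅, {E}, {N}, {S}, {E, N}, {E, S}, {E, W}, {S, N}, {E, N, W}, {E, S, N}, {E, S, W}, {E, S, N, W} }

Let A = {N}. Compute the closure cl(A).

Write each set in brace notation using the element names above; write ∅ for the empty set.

closure: X∖int(X∖A) = X∖{E, S, W} = {N}

{N}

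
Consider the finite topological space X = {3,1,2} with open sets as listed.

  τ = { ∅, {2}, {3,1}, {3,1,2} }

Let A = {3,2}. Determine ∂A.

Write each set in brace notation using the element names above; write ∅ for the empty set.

{3,1}

interior: largest open inside A is {2} (from ∅, {2})
cl via duality: int({1}) = ∅, so X∖∅ = {3,1,2}
cl∖int = {3,1}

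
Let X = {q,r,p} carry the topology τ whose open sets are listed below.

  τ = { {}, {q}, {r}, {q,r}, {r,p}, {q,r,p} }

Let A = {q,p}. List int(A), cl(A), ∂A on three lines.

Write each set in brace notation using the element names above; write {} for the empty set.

int(A) = {q}
cl(A)  = {q,p}
∂A     = {p}

opens ⊆ A: {}, {q}; union → int = {q}
complement {r}; its interior {r}; cl(A) = X∖{r} = {q,p}
boundary = {q,p} ∖ {q} = {p}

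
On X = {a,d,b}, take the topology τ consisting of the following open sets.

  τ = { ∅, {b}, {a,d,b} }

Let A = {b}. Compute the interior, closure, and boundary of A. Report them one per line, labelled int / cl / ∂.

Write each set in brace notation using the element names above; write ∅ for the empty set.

open subsets of A: ∅, {b}; so int(A) = {b}
closure: X∖int(X∖A) = X∖∅ = {a,d,b}
∂A = {a,d,b} minus {b} = {a,d}

int(A) = {b}
cl(A)  = {a,d,b}
∂A     = {a,d}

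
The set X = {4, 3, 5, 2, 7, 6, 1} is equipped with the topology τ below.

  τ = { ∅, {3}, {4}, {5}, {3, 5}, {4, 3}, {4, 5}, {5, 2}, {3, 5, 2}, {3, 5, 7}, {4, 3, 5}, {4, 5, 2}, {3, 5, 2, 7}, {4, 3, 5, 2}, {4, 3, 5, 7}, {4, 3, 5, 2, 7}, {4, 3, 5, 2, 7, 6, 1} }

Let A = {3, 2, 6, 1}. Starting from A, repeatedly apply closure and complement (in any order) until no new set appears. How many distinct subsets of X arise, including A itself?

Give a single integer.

8

X∖A={4, 5, 7}, int(X∖A)={4, 5}, hence cl(A)={3, 2, 7, 6, 1}
Orbit (k=closure, c=complement):
  1. A     = {3, 2, 6, 1}
  2. kA    = {3, 2, 7, 6, 1}
  3. cA    = {4, 5, 7}
  4. ckA   = {4, 5}
  5. kcA   = {4, 5, 2, 7, 6, 1}
  6. ckcA  = {3}
  7. kckcA = {3, 7, 6, 1}
  8. ckckcA = {4, 5, 2}
(closed under both — stop)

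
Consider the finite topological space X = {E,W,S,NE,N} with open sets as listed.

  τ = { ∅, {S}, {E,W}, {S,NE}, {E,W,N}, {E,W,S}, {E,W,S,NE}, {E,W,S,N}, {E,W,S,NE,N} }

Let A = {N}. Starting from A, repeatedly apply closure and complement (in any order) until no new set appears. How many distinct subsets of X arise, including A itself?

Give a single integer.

complement {E,W,S,NE}; its interior {E,W,S,NE}; cl(A) = X∖{E,W,S,NE} = {N}
With k = closure, c = complement:
  1. A     = {N}
  2. cA    = {E,W,S,NE}
  3. kcA   = {E,W,S,NE,N}
  4. ckcA  = ∅
k, c of each give nothing new

4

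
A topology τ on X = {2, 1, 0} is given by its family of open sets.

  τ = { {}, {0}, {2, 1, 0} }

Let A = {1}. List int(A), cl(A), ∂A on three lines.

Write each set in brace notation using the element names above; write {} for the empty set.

opens ⊆ A: {}; union → int = {}
complement {2, 0}; its interior {0}; cl(A) = X∖{0} = {2, 1}
boundary = {2, 1} ∖ {} = {2, 1}

int(A) = {}
cl(A)  = {2, 1}
∂A     = {2, 1}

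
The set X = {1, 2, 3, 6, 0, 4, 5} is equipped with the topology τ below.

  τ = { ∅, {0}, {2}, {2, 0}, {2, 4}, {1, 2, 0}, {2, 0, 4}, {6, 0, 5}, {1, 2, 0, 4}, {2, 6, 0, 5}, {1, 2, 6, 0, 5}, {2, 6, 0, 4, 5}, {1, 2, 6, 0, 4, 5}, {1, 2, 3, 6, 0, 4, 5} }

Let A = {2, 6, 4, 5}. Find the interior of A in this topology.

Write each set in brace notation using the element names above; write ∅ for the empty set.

U open, U⊆A: ∅, {2}, {2, 4}. int(A) = ⋃ = {2, 4}

{2, 4}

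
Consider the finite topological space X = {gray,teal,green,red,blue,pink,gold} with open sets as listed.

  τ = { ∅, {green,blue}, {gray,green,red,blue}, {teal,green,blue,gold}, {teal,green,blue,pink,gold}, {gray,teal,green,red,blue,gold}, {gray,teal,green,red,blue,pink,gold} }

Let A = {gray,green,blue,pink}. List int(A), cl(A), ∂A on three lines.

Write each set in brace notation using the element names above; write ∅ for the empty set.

interior: largest open inside A is {green,blue} (from ∅, {green,blue})
cl via duality: int({teal,red,gold}) = ∅, so X∖∅ = {gray,teal,green,red,blue,pink,gold}
cl∖int = {gray,teal,red,pink,gold}

int(A) = {green,blue}
cl(A)  = {gray,teal,green,red,blue,pink,gold}
∂A     = {gray,teal,red,pink,gold}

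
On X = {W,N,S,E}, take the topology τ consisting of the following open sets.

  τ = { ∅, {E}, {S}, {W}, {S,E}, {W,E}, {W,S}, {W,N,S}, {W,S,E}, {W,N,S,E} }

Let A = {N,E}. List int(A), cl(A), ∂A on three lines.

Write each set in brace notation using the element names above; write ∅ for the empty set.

int(A) = {E}
cl(A)  = {N,E}
∂A     = {N}

U open, U⊆A: ∅, {E}. int(A) = ⋃ = {E}
X∖A={W,S}, int(X∖A)={W,S}, hence cl(A)={N,E}
∂A: remove int from cl → {N}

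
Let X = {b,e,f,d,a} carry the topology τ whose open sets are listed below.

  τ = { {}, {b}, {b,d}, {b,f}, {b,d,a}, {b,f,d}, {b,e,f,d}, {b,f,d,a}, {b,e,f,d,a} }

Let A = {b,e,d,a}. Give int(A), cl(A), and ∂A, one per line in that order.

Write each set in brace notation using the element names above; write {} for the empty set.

opens ⊆ A: {}, {b}, {b,d}, {b,d,a}; union → int = {b,d,a}
complement {f}; its interior {}; cl(A) = X∖{} = {b,e,f,d,a}
boundary = {b,e,f,d,a} ∖ {b,d,a} = {e,f}

int(A) = {b,d,a}
cl(A)  = {b,e,f,d,a}
∂A     = {e,f}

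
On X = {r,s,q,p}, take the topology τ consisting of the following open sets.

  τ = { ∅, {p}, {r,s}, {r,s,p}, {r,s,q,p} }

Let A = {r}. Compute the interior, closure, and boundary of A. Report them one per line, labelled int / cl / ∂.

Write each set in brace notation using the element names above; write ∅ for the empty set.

int(A) = ∅
cl(A)  = {r,s,q}
∂A     = {r,s,q}

open subsets of A: ∅; so int(A) = ∅
closure: X∖int(X∖A) = X∖{p} = {r,s,q}
∂A = {r,s,q} minus ∅ = {r,s,q}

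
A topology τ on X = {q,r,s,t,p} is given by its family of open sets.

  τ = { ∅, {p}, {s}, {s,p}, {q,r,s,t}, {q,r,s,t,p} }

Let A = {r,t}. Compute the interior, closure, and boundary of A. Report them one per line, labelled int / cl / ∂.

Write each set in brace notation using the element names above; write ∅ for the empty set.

interior: largest open inside A is ∅ (from ∅)
cl via duality: int({q,s,p}) = {s,p}, so X∖{s,p} = {q,r,t}
cl∖int = {q,r,t}

int(A) = ∅
cl(A)  = {q,r,t}
∂A     = {q,r,t}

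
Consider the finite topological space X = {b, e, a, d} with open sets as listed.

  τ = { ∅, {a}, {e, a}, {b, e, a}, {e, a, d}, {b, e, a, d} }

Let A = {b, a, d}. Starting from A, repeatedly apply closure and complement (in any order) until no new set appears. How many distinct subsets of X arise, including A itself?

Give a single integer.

6

cl via duality: int({e}) = ∅, so X∖∅ = {b, e, a, d}
Write k for closure, c for complement:
  1. A     = {b, a, d}
  2. kA    = {b, e, a, d}
  3. cA    = {e}
  4. ckA   = ∅
  5. kcA   = {b, e, d}
  6. ckcA  = {a}
applying k or c yields no new set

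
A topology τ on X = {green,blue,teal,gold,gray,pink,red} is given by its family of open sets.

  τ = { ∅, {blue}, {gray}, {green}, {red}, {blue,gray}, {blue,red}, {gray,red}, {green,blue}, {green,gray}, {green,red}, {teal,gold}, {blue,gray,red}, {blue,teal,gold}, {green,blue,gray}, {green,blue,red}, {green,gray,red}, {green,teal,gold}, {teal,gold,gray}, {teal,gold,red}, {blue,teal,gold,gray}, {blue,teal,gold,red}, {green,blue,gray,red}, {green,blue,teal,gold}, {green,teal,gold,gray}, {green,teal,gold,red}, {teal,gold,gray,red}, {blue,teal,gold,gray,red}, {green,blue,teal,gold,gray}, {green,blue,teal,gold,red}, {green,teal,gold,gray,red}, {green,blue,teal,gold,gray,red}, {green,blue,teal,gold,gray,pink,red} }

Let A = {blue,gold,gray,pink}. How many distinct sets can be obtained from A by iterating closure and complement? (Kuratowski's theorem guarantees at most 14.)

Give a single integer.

complement {green,teal,red}; its interior {green,red}; cl(A) = X∖{green,red} = {blue,teal,gold,gray,pink}
With k = closure, c = complement:
  1. A     = {blue,gold,gray,pink}
  2. kA    = {blue,teal,gold,gray,pink}
  3. cA    = {green,teal,red}
  4. ckA   = {green,red}
  5. kcA   = {green,teal,gold,pink,red}
  6. kckA  = {green,pink,red}
  7. ckcA  = {blue,gray}
  8. ckckA = {blue,teal,gold,gray}
  9. kckcA = {blue,gray,pink}
  10. ckckcA = {green,teal,gold,red}
k, c of each give nothing new

10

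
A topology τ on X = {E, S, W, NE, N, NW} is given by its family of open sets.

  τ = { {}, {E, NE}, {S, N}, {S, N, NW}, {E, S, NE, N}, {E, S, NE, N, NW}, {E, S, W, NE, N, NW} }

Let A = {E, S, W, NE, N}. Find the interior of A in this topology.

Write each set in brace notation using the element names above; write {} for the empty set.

interior: largest open inside A is {E, S, NE, N} (from {}, {S, N}, {E, NE}, {E, S, NE, N})

{E, S, NE, N}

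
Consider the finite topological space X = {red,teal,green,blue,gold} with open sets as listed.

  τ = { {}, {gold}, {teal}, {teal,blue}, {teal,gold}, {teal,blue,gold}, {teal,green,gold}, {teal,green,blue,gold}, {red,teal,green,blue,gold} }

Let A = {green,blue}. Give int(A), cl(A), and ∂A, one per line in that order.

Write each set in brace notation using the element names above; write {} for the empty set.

U open, U⊆A: {}. int(A) = ⋃ = {}
X∖A={red,teal,gold}, int(X∖A)={teal,gold}, hence cl(A)={red,green,blue}
∂A: remove int from cl → {red,green,blue}

int(A) = {}
cl(A)  = {red,green,blue}
∂A     = {red,green,blue}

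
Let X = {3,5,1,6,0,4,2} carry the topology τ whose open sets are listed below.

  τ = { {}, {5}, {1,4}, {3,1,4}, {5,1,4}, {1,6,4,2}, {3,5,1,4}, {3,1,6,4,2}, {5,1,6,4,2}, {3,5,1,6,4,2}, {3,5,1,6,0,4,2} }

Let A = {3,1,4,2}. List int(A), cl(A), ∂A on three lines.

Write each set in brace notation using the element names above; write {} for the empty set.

int(A) = {3,1,4}
cl(A)  = {3,1,6,0,4,2}
∂A     = {6,0,2}

U open, U⊆A: {}, {1,4}, {3,1,4}. int(A) = ⋃ = {3,1,4}
X∖A={5,6,0}, int(X∖A)={5}, hence cl(A)={3,1,6,0,4,2}
∂A: remove int from cl → {6,0,2}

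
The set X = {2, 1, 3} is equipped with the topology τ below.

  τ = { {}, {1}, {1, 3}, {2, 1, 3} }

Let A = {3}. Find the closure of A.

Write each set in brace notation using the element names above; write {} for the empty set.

cl via duality: int({2, 1}) = {1}, so X∖{1} = {2, 3}

{2, 3}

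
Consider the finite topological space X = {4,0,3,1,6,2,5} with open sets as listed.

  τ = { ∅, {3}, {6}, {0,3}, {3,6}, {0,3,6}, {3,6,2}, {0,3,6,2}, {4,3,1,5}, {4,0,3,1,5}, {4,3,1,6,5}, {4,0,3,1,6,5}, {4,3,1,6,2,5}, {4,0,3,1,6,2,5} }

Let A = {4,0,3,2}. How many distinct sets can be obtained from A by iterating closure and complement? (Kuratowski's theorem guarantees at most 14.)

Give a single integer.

8

complement {1,6,5}; its interior {6}; cl(A) = X∖{6} = {4,0,3,1,2,5}
With k = closure, c = complement:
  1. A     = {4,0,3,2}
  2. kA    = {4,0,3,1,2,5}
  3. cA    = {1,6,5}
  4. ckA   = {6}
  5. kcA   = {4,1,6,2,5}
  6. kckA  = {6,2}
  7. ckcA  = {0,3}
  8. ckckA = {4,0,3,1,5}
k, c of each give nothing new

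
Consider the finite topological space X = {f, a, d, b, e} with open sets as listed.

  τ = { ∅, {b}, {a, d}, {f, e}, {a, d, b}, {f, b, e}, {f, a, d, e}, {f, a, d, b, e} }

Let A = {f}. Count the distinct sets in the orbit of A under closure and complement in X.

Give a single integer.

6

X∖A={a, d, b, e}, int(X∖A)={a, d, b}, hence cl(A)={f, e}
Orbit (k=closure, c=complement):
  1. A     = {f}
  2. kA    = {f, e}
  3. cA    = {a, d, b, e}
  4. ckA   = {a, d, b}
  5. kcA   = {f, a, d, b, e}
  6. ckcA  = ∅
(closed under both — stop)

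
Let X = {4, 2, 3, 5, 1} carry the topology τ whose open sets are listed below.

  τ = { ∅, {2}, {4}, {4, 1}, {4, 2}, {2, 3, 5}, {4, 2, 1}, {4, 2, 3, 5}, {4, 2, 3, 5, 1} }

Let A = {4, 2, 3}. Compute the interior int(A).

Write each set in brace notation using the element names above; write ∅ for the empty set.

{4, 2}

opens ⊆ A: ∅, {4}, {2}, {4, 2}; union → int = {4, 2}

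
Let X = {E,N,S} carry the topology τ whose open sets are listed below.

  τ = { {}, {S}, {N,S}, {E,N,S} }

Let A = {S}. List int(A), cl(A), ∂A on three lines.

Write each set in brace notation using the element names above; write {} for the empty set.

int(A) = {S}
cl(A)  = {E,N,S}
∂A     = {E,N}

interior: largest open inside A is {S} (from {}, {S})
cl via duality: int({E,N}) = {}, so X∖{} = {E,N,S}
cl∖int = {E,N}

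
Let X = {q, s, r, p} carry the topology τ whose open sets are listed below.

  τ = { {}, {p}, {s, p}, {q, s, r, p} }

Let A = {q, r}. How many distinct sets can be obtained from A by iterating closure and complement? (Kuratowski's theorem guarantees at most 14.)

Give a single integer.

complement {s, p}; its interior {s, p}; cl(A) = X∖{s, p} = {q, r}
With k = closure, c = complement:
  1. A     = {q, r}
  2. cA    = {s, p}
  3. kcA   = {q, s, r, p}
  4. ckcA  = {}
k, c of each give nothing new

4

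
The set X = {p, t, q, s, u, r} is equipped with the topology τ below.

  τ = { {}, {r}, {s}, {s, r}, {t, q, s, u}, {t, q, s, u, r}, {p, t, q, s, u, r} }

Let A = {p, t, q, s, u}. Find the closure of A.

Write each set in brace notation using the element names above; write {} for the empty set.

X∖A={r}, int(X∖A)={r}, hence cl(A)={p, t, q, s, u}

{p, t, q, s, u}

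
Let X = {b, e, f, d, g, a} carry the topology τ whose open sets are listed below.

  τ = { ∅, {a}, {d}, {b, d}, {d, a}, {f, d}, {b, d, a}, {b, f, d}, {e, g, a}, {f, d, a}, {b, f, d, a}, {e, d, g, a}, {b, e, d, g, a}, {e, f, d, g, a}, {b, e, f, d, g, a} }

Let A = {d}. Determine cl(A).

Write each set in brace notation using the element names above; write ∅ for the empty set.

{b, f, d}

complement {b, e, f, g, a}; its interior {e, g, a}; cl(A) = X∖{e, g, a} = {b, f, d}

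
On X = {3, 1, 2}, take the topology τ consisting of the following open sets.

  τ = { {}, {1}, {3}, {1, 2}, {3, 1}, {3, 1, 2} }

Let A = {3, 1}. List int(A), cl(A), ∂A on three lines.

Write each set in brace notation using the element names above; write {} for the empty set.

int(A) = {3, 1}
cl(A)  = {3, 1, 2}
∂A     = {2}

opens ⊆ A: {}, {3}, {1}, {3, 1}; union → int = {3, 1}
complement {2}; its interior {}; cl(A) = X∖{} = {3, 1, 2}
boundary = {3, 1, 2} ∖ {3, 1} = {2}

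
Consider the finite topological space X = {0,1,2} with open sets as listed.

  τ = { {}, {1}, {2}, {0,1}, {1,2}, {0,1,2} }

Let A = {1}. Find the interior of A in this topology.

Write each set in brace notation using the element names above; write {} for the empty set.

{1}

opens ⊆ A: {}, {1}; union → int = {1}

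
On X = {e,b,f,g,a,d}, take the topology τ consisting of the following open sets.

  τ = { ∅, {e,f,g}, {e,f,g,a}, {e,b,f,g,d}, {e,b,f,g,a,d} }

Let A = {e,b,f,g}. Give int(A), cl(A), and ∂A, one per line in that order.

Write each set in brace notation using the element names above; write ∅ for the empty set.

opens ⊆ A: ∅, {e,f,g}; union → int = {e,f,g}
complement {a,d}; its interior ∅; cl(A) = X∖∅ = {e,b,f,g,a,d}
boundary = {e,b,f,g,a,d} ∖ {e,f,g} = {b,a,d}

int(A) = {e,f,g}
cl(A)  = {e,b,f,g,a,d}
∂A     = {b,a,d}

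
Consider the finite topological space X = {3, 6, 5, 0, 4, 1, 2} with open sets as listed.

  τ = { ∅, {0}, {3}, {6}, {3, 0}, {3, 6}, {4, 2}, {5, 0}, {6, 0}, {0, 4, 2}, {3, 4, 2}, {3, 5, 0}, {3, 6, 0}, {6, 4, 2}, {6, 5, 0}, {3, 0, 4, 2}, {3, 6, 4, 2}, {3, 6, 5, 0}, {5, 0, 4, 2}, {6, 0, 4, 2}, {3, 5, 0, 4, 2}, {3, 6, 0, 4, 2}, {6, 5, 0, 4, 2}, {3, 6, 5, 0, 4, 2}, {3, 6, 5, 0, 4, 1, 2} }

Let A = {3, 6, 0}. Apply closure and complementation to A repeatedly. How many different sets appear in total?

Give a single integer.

cl via duality: int({5, 4, 1, 2}) = {4, 2}, so X∖{4, 2} = {3, 6, 5, 0, 1}
Write k for closure, c for complement:
  1. A     = {3, 6, 0}
  2. kA    = {3, 6, 5, 0, 1}
  3. cA    = {5, 4, 1, 2}
  4. ckA   = {4, 2}
  5. kckA  = {4, 1, 2}
  6. ckckA = {3, 6, 5, 0}
applying k or c yields no new set

6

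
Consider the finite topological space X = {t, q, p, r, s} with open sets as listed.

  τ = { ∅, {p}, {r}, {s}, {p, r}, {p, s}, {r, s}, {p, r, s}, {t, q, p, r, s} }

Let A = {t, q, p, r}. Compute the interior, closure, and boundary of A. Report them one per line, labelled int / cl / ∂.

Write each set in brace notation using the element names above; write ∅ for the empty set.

int(A) = {p, r}
cl(A)  = {t, q, p, r}
∂A     = {t, q}

U open, U⊆A: ∅, {r}, {p}, {p, r}. int(A) = ⋃ = {p, r}
X∖A={s}, int(X∖A)={s}, hence cl(A)={t, q, p, r}
∂A: remove int from cl → {t, q}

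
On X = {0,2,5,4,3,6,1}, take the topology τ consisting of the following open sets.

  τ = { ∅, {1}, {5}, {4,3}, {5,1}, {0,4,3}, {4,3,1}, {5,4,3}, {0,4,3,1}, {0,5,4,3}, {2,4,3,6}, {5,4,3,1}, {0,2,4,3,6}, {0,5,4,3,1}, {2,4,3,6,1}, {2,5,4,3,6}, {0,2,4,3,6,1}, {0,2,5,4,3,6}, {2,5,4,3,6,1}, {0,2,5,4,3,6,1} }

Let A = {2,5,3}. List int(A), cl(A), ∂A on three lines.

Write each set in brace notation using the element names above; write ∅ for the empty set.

int(A) = {5}
cl(A)  = {0,2,5,4,3,6}
∂A     = {0,2,4,3,6}

opens ⊆ A: ∅, {5}; union → int = {5}
complement {0,4,6,1}; its interior {1}; cl(A) = X∖{1} = {0,2,5,4,3,6}
boundary = {0,2,5,4,3,6} ∖ {5} = {0,2,4,3,6}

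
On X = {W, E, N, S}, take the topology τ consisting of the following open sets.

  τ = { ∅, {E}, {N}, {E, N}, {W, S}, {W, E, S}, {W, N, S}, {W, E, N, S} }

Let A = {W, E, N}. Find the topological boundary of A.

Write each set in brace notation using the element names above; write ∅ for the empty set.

opens ⊆ A: ∅, {N}, {E}, {E, N}; union → int = {E, N}
complement {S}; its interior ∅; cl(A) = X∖∅ = {W, E, N, S}
boundary = {W, E, N, S} ∖ {E, N} = {W, S}

{W, S}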